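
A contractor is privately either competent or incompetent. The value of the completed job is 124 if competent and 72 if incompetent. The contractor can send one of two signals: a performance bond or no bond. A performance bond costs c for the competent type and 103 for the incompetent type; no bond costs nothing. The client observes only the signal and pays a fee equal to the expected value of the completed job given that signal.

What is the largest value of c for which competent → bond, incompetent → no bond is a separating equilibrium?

52

Under separation: bond → competent (pays 124); no bond → incompetent (pays 72).
Incompetent: 72 − 0 = 72 ≥ 124 − 103 = 21. Holds regardless of c. ✓
Competent: 124 − c ≥ 72 − 0, so c ≤ 124 − 72 = 52.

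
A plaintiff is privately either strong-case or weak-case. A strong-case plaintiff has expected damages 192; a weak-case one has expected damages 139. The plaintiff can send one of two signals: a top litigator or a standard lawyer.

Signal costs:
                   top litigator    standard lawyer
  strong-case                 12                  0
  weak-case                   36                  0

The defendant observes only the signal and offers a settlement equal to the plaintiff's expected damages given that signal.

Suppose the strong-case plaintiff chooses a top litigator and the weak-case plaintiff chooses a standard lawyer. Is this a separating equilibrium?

No

Under separation the defendant infers type exactly: top litigator → strong-case (pays 192), standard lawyer → weak-case (pays 139).
Strong-case: top litigator gives 192 − 12 = 180; standard lawyer gives 139 − 0 = 139. No deviation. ✓
Weak-case: standard lawyer gives 139 − 0 = 139; top litigator gives 192 − 36 = 156. Would deviate. ✗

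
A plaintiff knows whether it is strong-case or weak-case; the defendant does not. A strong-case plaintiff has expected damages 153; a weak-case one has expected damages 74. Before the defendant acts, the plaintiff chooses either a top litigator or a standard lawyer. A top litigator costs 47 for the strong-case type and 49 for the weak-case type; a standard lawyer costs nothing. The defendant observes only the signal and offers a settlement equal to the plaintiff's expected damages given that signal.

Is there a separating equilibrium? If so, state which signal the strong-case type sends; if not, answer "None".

None

Try strong-case → top litigator, weak-case → standard lawyer:
  If types separate, top litigator earns payment 153 and standard lawyer earns 74.
  Strong-case: top litigator gives 153 − 47 = 106; standard lawyer gives 74 − 0 = 74. No deviation. ✓
  Weak-case: standard lawyer gives 74 − 0 = 74; top litigator gives 153 − 49 = 104. Would deviate. ✗
Try strong-case → standard lawyer, weak-case → top litigator:
  If types separate, standard lawyer earns payment 153 and top litigator earns 74.
  Strong-case: standard lawyer gives 153 − 0 = 153; top litigator gives 74 − 47 = 27. No deviation. ✓
  Weak-case: top litigator gives 74 − 49 = 25; standard lawyer gives 153 − 0 = 153. Would deviate. ✗
Neither assignment is incentive-compatible.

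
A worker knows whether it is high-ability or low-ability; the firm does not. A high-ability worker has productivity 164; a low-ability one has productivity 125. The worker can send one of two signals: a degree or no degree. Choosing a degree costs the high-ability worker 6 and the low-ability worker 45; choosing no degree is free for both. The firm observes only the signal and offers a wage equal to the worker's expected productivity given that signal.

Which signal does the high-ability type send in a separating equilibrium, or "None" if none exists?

degree

Try high-ability → degree, low-ability → no degree:
  If types separate, degree earns payment 164 and no degree earns 125.
  High-ability: degree gives 164 − 6 = 158; no degree gives 125 − 0 = 125. No deviation. ✓
  Low-ability: no degree gives 125 − 0 = 125; degree gives 164 − 45 = 119. No deviation. ✓
Both hold — the high-ability type sends degree.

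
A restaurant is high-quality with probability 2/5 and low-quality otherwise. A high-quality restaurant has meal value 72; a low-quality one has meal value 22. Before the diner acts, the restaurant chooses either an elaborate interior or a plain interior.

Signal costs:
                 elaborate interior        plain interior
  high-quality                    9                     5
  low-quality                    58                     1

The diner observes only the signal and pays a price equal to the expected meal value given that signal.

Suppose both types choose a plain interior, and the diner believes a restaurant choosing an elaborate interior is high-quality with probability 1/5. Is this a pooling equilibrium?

Yes

At the pooled signal (plain interior) the diner holds the prior 2/5 and pays 2/5·72 + 3/5·22 = 42. Off-path (elaborate interior) belief 1/5 gives 1/5·72 + 4/5·22 = 32.
High-quality: plain interior gives 42 − 5 = 37; elaborate interior gives 32 − 9 = 23. Stays. ✓
Low-quality: plain interior gives 42 − 1 = 41; elaborate interior gives 32 − 58 = -26. Stays. ✓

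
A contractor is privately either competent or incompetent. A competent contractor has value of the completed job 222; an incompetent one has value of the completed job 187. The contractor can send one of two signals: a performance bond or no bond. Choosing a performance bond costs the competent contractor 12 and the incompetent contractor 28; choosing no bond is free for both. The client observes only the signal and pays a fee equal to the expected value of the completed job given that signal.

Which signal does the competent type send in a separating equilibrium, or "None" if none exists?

Try competent → bond, incompetent → no bond:
  If types separate, bond earns payment 222 and no bond earns 187.
  Competent: bond gives 222 − 12 = 210; no bond gives 187 − 0 = 187. No deviation. ✓
  Incompetent: no bond gives 187 − 0 = 187; bond gives 222 − 28 = 194. Would deviate. ✗
Try competent → no bond, incompetent → bond:
  If types separate, no bond earns payment 222 and bond earns 187.
  Competent: no bond gives 222 − 0 = 222; bond gives 187 − 12 = 175. No deviation. ✓
  Incompetent: bond gives 187 − 28 = 159; no bond gives 222 − 0 = 222. Would deviate. ✗
Neither assignment is incentive-compatible.

None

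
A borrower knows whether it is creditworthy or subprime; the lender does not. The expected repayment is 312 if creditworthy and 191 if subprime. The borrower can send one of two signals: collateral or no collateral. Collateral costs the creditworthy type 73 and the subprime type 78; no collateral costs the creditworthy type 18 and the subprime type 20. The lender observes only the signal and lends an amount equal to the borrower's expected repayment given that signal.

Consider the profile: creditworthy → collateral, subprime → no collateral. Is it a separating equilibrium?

No

Under separation the lender infers type exactly: collateral → creditworthy (pays 312), no collateral → subprime (pays 191).
Creditworthy: collateral gives 312 − 73 = 239; no collateral gives 191 − 18 = 173. No deviation. ✓
Subprime: no collateral gives 191 − 20 = 171; collateral gives 312 − 78 = 234. Would deviate. ✗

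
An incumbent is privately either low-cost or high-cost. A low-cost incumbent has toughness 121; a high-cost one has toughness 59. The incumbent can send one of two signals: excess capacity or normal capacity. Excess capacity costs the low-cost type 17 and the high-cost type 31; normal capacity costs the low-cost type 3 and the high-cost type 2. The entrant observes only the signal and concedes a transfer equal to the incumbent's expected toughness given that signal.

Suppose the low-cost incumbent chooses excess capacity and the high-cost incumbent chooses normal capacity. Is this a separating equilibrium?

No

If types separate, excess capacity earns payment 121 and normal capacity earns 59.
Low-cost: excess capacity gives 121 − 17 = 104; normal capacity gives 59 − 3 = 56. No deviation. ✓
High-cost: normal capacity gives 59 − 2 = 57; excess capacity gives 121 − 31 = 90. Would deviate. ✗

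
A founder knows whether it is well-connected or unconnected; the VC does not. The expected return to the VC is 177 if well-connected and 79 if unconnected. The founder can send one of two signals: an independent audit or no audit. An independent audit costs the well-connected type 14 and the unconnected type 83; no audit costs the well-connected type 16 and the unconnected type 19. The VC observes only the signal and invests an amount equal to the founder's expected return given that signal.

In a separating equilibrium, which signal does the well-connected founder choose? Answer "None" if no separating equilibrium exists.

None

Try well-connected → audit, unconnected → no audit:
  If types separate, audit earns payment 177 and no audit earns 79.
  Well-connected: audit gives 177 − 14 = 163; no audit gives 79 − 16 = 63. No deviation. ✓
  Unconnected: no audit gives 79 − 19 = 60; audit gives 177 − 83 = 94. Would deviate. ✗
Try well-connected → no audit, unconnected → audit:
  If types separate, no audit earns payment 177 and audit earns 79.
  Well-connected: no audit gives 177 − 16 = 161; audit gives 79 − 14 = 65. No deviation. ✓
  Unconnected: audit gives 79 − 83 = -4; no audit gives 177 − 19 = 158. Would deviate. ✗
Neither assignment is incentive-compatible.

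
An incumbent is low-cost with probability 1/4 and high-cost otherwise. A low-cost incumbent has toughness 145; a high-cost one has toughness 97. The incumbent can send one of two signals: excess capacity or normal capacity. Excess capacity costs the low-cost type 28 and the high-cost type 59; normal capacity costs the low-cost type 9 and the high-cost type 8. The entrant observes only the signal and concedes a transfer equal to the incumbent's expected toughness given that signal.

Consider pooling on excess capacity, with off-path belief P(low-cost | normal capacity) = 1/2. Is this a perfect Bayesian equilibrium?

No

At the pooled signal (excess capacity) the entrant holds the prior 1/4 and pays 1/4·145 + 3/4·97 = 109. Off-path (normal capacity) belief 1/2 gives 1/2·145 + 1/2·97 = 121.
Low-cost: excess capacity gives 109 − 28 = 81; normal capacity gives 121 − 9 = 112. Deviates. ✗
High-cost: excess capacity gives 109 − 59 = 50; normal capacity gives 121 − 8 = 113. Deviates. ✗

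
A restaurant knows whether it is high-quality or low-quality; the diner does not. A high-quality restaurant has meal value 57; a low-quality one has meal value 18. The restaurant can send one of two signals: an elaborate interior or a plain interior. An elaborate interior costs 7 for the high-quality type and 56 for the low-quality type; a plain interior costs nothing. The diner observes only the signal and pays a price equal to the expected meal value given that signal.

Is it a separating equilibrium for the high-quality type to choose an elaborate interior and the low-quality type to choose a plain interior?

If types separate, elaborate interior earns payment 57 and plain interior earns 18.
High-quality: elaborate interior gives 57 − 7 = 50; plain interior gives 18 − 0 = 18. No deviation. ✓
Low-quality: plain interior gives 18 − 0 = 18; elaborate interior gives 57 − 56 = 1. No deviation. ✓
Both incentive constraints hold.

Yes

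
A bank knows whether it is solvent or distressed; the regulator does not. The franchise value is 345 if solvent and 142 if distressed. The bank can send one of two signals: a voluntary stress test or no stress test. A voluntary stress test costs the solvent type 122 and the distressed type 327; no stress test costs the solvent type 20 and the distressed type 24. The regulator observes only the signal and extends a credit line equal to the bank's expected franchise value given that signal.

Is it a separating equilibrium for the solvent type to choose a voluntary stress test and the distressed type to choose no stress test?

Under separation the regulator infers type exactly: stress test → solvent (pays 345), no stress test → distressed (pays 142).
Solvent: stress test gives 345 − 122 = 223; no stress test gives 142 − 20 = 122. No deviation. ✓
Distressed: no stress test gives 142 − 24 = 118; stress test gives 345 − 327 = 18. No deviation. ✓
Both incentive constraints hold.

Yes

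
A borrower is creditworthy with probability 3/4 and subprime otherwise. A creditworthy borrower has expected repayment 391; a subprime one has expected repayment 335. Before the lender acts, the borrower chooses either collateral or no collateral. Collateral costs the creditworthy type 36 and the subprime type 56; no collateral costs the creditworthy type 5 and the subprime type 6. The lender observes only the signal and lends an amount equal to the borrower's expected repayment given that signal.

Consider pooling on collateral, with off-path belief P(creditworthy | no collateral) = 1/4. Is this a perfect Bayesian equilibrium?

No

On the equilibrium path (collateral) the lender holds the prior 3/4 and pays 3/4·391 + 1/4·335 = 377. Off-path (no collateral) belief 1/4 gives 1/4·391 + 3/4·335 = 349.
Creditworthy: collateral gives 377 − 36 = 341; no collateral gives 349 − 5 = 344. Deviates. ✗
Subprime: collateral gives 377 − 56 = 321; no collateral gives 349 − 6 = 343. Deviates. ✗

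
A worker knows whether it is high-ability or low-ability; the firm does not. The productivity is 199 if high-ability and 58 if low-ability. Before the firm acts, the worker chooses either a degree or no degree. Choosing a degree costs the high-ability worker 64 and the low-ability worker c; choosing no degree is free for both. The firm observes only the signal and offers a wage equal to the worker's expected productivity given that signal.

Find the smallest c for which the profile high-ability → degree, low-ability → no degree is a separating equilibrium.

141

Under separation: degree → high-ability (pays 199); no degree → low-ability (pays 58).
High-ability: 199 − 64 = 135 ≥ 58 − 0 = 58. Holds regardless of c. ✓
Low-ability: 58 − 0 ≥ 199 − c, so c ≥ 199 − 58 = 141.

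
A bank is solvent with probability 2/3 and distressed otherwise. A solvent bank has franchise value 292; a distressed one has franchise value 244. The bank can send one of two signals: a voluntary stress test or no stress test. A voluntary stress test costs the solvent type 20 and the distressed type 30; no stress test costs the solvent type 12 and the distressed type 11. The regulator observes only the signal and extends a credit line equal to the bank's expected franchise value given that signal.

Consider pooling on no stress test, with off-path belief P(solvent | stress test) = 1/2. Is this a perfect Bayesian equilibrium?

Yes

On the equilibrium path (no stress test) the regulator holds the prior 2/3 and pays 2/3·292 + 1/3·244 = 276. Off-path (stress test) belief 1/2 gives 1/2·292 + 1/2·244 = 268.
Solvent: no stress test gives 276 − 12 = 264; stress test gives 268 − 20 = 248. Stays. ✓
Distressed: no stress test gives 276 − 11 = 265; stress test gives 268 − 30 = 238. Stays. ✓
Beliefs are Bayes-consistent on-path and both types best-respond.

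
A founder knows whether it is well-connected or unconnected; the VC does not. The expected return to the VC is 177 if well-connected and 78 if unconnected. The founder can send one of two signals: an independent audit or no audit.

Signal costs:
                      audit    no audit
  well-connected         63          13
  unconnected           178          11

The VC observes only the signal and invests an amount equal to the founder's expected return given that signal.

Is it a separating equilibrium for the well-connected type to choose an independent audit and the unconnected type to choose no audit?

Yes

If types separate, audit earns payment 177 and no audit earns 78.
Well-connected: audit gives 177 − 63 = 114; no audit gives 78 − 13 = 65. No deviation. ✓
Unconnected: no audit gives 78 − 11 = 67; audit gives 177 − 178 = -1. No deviation. ✓
Both incentive constraints hold.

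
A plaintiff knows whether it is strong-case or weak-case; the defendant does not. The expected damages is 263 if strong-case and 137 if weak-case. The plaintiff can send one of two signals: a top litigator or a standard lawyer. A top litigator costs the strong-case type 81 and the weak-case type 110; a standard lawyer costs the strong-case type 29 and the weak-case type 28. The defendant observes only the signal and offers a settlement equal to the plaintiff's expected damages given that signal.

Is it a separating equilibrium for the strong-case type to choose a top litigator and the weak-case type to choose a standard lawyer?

No

Under separation the defendant infers type exactly: top litigator → strong-case (pays 263), standard lawyer → weak-case (pays 137).
Strong-case: top litigator gives 263 − 81 = 182; standard lawyer gives 137 − 29 = 108. No deviation. ✓
Weak-case: standard lawyer gives 137 − 28 = 109; top litigator gives 263 − 110 = 153. Would deviate. ✗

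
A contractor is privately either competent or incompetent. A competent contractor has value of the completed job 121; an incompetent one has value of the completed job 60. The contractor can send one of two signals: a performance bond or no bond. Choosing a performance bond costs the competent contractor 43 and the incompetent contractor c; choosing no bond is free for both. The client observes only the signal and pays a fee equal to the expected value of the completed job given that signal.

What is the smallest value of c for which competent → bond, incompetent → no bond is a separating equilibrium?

61

Under separation: bond → competent (pays 121); no bond → incompetent (pays 60).
Competent: 121 − 43 = 78 ≥ 60 − 0 = 60. Holds regardless of c. ✓
Incompetent: 60 − 0 ≥ 121 − c, so c ≥ 121 − 60 = 61.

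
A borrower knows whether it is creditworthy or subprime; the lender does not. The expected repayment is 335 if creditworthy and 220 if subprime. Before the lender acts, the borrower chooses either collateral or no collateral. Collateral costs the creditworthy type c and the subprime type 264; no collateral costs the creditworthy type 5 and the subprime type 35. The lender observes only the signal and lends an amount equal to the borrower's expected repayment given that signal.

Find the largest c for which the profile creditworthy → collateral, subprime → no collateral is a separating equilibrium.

Under separation: collateral → creditworthy (pays 335); no collateral → subprime (pays 220).
Subprime: 220 − 35 = 185 ≥ 335 − 264 = 71. Holds regardless of c. ✓
Creditworthy: 335 − c ≥ 220 − 5, so c ≤ 335 − 215 = 120.

120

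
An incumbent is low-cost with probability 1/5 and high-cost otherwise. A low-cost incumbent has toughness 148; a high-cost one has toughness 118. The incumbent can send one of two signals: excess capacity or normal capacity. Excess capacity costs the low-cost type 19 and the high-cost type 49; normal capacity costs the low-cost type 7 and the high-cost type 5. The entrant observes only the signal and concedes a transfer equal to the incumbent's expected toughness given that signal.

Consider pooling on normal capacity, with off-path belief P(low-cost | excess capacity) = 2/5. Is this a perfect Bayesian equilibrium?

Yes

At the pooled signal (normal capacity) the entrant holds the prior 1/5 and pays 1/5·148 + 4/5·118 = 124. Off-path (excess capacity) belief 2/5 gives 2/5·148 + 3/5·118 = 130.
Low-cost: normal capacity gives 124 − 7 = 117; excess capacity gives 130 − 19 = 111. Stays. ✓
High-cost: normal capacity gives 124 − 5 = 119; excess capacity gives 130 − 49 = 81. Stays. ✓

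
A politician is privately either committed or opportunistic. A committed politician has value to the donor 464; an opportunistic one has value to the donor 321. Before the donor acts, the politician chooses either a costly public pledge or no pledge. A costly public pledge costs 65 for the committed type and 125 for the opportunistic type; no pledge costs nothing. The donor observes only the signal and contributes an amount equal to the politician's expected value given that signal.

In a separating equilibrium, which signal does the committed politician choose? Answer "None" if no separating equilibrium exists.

Try committed → pledge, opportunistic → no pledge:
  Under separation the donor infers type exactly: pledge → committed (pays 464), no pledge → opportunistic (pays 321).
  Committed: pledge gives 464 − 65 = 399; no pledge gives 321 − 0 = 321. No deviation. ✓
  Opportunistic: no pledge gives 321 − 0 = 321; pledge gives 464 − 125 = 339. Would deviate. ✗
Try committed → no pledge, opportunistic → pledge:
  Under separation the donor infers type exactly: no pledge → committed (pays 464), pledge → opportunistic (pays 321).
  Committed: no pledge gives 464 − 0 = 464; pledge gives 321 − 65 = 256. No deviation. ✓
  Opportunistic: pledge gives 321 − 125 = 196; no pledge gives 464 − 0 = 464. Would deviate. ✗
Neither assignment is incentive-compatible.

None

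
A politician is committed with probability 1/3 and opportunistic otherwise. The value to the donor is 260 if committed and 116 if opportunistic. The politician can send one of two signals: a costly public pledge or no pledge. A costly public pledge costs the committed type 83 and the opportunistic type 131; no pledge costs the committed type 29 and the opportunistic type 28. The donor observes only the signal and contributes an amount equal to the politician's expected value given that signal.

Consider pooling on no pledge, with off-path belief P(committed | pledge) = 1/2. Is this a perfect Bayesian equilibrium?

At the pooled signal (no pledge) the donor holds the prior 1/3 and pays 1/3·260 + 2/3·116 = 164. Off-path (pledge) belief 1/2 gives 1/2·260 + 1/2·116 = 188.
Committed: no pledge gives 164 − 29 = 135; pledge gives 188 − 83 = 105. Stays. ✓
Opportunistic: no pledge gives 164 − 28 = 136; pledge gives 188 − 131 = 57. Stays. ✓

Yes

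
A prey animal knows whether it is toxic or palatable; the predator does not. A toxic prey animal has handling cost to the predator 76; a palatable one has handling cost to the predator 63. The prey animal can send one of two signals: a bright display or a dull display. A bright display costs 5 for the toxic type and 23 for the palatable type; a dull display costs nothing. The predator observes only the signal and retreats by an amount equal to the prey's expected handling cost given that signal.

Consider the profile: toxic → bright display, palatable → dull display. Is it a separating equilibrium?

Yes

If types separate, bright display earns payment 76 and dull display earns 63.
Toxic: bright display gives 76 − 5 = 71; dull display gives 63 − 0 = 63. No deviation. ✓
Palatable: dull display gives 63 − 0 = 63; bright display gives 76 − 23 = 53. No deviation. ✓
Neither type gains from mimicking the other.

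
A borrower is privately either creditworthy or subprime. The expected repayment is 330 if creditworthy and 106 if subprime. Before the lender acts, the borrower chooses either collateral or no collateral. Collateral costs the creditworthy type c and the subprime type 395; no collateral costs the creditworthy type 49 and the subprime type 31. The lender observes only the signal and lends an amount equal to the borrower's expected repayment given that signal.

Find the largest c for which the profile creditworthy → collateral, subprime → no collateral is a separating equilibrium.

Under separation: collateral → creditworthy (pays 330); no collateral → subprime (pays 106).
Subprime: 106 − 31 = 75 ≥ 330 − 395 = -65. Holds regardless of c. ✓
Creditworthy: 330 − c ≥ 106 − 49, so c ≤ 330 − 57 = 273.

273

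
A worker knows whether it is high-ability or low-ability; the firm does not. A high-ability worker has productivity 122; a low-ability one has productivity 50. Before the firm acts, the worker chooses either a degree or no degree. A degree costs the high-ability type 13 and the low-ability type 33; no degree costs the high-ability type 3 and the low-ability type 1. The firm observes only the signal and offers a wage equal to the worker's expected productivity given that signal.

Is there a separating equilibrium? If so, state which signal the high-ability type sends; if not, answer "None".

None

Try high-ability → degree, low-ability → no degree:
  If types separate, degree earns payment 122 and no degree earns 50.
  High-ability: degree gives 122 − 13 = 109; no degree gives 50 − 3 = 47. No deviation. ✓
  Low-ability: no degree gives 50 − 1 = 49; degree gives 122 − 33 = 89. Would deviate. ✗
Try high-ability → no degree, low-ability → degree:
  If types separate, no degree earns payment 122 and degree earns 50.
  High-ability: no degree gives 122 − 3 = 119; degree gives 50 − 13 = 37. No deviation. ✓
  Low-ability: degree gives 50 − 33 = 17; no degree gives 122 − 1 = 121. Would deviate. ✗
Neither assignment is incentive-compatible.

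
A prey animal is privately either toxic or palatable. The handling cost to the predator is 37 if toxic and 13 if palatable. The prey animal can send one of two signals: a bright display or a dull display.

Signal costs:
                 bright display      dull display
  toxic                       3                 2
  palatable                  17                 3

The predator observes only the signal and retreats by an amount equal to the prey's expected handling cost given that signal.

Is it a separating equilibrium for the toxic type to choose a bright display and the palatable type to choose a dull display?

If types separate, bright display earns payment 37 and dull display earns 13.
Toxic: bright display gives 37 − 3 = 34; dull display gives 13 − 2 = 11. No deviation. ✓
Palatable: dull display gives 13 − 3 = 10; bright display gives 37 − 17 = 20. Would deviate. ✗

No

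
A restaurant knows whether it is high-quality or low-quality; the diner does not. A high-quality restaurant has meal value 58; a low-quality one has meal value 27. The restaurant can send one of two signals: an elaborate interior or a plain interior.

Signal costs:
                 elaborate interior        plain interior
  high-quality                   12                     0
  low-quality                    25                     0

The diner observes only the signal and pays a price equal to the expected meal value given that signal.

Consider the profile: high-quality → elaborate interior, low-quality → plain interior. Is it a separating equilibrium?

Under separation the diner infers type exactly: elaborate interior → high-quality (pays 58), plain interior → low-quality (pays 27).
High-quality: elaborate interior gives 58 − 12 = 46; plain interior gives 27 − 0 = 27. No deviation. ✓
Low-quality: plain interior gives 27 − 0 = 27; elaborate interior gives 58 − 25 = 33. Would deviate. ✗

No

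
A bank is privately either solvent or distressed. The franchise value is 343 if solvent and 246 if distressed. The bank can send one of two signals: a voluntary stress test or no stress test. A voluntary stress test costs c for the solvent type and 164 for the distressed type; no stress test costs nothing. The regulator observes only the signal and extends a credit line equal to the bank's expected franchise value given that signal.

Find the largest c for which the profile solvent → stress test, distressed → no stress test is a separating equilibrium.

97

Under separation: stress test → solvent (pays 343); no stress test → distressed (pays 246).
Distressed: 246 − 0 = 246 ≥ 343 − 164 = 179. Holds regardless of c. ✓
Solvent: 343 − c ≥ 246 − 0, so c ≤ 343 − 246 = 97.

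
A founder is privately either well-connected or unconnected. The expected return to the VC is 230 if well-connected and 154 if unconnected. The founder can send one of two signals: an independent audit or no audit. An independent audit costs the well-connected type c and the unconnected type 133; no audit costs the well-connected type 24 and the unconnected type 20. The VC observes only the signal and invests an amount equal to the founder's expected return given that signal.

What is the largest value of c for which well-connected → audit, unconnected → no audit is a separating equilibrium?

Under separation: audit → well-connected (pays 230); no audit → unconnected (pays 154).
Unconnected: 154 − 20 = 134 ≥ 230 − 133 = 97. Holds regardless of c. ✓
Well-connected: 230 − c ≥ 154 − 24, so c ≤ 230 − 130 = 100.

100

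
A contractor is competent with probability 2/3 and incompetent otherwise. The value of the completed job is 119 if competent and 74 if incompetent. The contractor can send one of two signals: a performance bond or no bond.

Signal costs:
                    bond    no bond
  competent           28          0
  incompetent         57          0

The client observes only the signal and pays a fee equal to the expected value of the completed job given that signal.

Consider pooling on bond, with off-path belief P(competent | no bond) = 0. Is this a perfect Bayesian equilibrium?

No

On the equilibrium path (bond) the client holds the prior 2/3 and pays 2/3·119 + 1/3·74 = 104. Off-path (no bond) belief 0 gives 0·119 + 1·74 = 74.
Competent: bond gives 104 − 28 = 76; no bond gives 74 − 0 = 74. Stays. ✓
Incompetent: bond gives 104 − 57 = 47; no bond gives 74 − 0 = 74. Deviates. ✗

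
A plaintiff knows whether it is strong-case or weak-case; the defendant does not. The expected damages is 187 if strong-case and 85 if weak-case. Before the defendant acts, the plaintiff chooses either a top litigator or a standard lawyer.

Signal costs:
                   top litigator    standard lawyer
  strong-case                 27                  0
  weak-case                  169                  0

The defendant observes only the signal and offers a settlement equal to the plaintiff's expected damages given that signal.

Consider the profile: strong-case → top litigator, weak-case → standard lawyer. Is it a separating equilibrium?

Yes

If types separate, top litigator earns payment 187 and standard lawyer earns 85.
Strong-case: top litigator gives 187 − 27 = 160; standard lawyer gives 85 − 0 = 85. No deviation. ✓
Weak-case: standard lawyer gives 85 − 0 = 85; top litigator gives 187 − 169 = 18. No deviation. ✓
Both incentive constraints hold.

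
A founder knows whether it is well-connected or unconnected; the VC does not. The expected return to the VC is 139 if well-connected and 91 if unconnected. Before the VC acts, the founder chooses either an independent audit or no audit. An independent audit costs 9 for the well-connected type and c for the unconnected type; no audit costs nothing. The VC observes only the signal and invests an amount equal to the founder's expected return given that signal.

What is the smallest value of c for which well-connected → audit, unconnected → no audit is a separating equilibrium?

Under separation: audit → well-connected (pays 139); no audit → unconnected (pays 91).
Well-connected: 139 − 9 = 130 ≥ 91 − 0 = 91. Holds regardless of c. ✓
Unconnected: 91 − 0 ≥ 139 − c, so c ≥ 139 − 91 = 48.

48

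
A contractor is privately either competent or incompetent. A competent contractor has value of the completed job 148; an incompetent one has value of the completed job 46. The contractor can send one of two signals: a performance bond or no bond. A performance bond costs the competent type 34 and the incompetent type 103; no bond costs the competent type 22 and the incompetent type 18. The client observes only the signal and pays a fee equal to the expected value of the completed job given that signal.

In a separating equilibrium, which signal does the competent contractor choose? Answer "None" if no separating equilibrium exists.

Try competent → bond, incompetent → no bond:
  Under separation the client infers type exactly: bond → competent (pays 148), no bond → incompetent (pays 46).
  Competent: bond gives 148 − 34 = 114; no bond gives 46 − 22 = 24. No deviation. ✓
  Incompetent: no bond gives 46 − 18 = 28; bond gives 148 − 103 = 45. Would deviate. ✗
Try competent → no bond, incompetent → bond:
  Under separation the client infers type exactly: no bond → competent (pays 148), bond → incompetent (pays 46).
  Competent: no bond gives 148 − 22 = 126; bond gives 46 − 34 = 12. No deviation. ✓
  Incompetent: bond gives 46 − 103 = -57; no bond gives 148 − 18 = 130. Would deviate. ✗
Neither assignment is incentive-compatible.

None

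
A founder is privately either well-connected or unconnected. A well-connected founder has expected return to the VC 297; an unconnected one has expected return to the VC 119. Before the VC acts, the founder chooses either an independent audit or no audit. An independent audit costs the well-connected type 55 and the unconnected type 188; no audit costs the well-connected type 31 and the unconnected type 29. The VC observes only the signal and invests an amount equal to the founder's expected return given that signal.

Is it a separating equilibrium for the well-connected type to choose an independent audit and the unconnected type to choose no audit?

No

If types separate, audit earns payment 297 and no audit earns 119.
Well-connected: audit gives 297 − 55 = 242; no audit gives 119 − 31 = 88. No deviation. ✓
Unconnected: no audit gives 119 − 29 = 90; audit gives 297 − 188 = 109. Would deviate. ✗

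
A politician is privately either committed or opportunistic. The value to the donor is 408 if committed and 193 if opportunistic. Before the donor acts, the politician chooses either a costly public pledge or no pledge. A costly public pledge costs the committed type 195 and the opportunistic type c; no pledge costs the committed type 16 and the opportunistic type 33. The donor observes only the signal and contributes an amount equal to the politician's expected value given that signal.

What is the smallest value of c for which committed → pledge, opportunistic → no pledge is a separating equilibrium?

Under separation: pledge → committed (pays 408); no pledge → opportunistic (pays 193).
Committed: 408 − 195 = 213 ≥ 193 − 16 = 177. Holds regardless of c. ✓
Opportunistic: 193 − 33 ≥ 408 − c, so c ≥ 408 − 160 = 248.

248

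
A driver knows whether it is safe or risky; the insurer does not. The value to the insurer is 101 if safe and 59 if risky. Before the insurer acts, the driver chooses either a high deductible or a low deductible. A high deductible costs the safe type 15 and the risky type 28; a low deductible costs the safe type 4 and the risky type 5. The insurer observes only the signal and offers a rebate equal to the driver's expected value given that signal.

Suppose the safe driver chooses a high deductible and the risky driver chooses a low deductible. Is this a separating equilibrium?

No

If types separate, high deductible earns payment 101 and low deductible earns 59.
Safe: high deductible gives 101 − 15 = 86; low deductible gives 59 − 4 = 55. No deviation. ✓
Risky: low deductible gives 59 − 5 = 54; high deductible gives 101 − 28 = 73. Would deviate. ✗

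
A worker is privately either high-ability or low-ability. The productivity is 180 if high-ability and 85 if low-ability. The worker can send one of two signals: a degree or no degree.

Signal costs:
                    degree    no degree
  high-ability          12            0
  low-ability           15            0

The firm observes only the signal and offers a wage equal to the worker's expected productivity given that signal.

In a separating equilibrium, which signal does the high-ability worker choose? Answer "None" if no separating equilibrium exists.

None

Try high-ability → degree, low-ability → no degree:
  Under separation the firm infers type exactly: degree → high-ability (pays 180), no degree → low-ability (pays 85).
  High-ability: degree gives 180 − 12 = 168; no degree gives 85 − 0 = 85. No deviation. ✓
  Low-ability: no degree gives 85 − 0 = 85; degree gives 180 − 15 = 165. Would deviate. ✗
Try high-ability → no degree, low-ability → degree:
  Under separation the firm infers type exactly: no degree → high-ability (pays 180), degree → low-ability (pays 85).
  High-ability: no degree gives 180 − 0 = 180; degree gives 85 − 12 = 73. No deviation. ✓
  Low-ability: degree gives 85 − 15 = 70; no degree gives 180 − 0 = 180. Would deviate. ✗
Neither assignment is incentive-compatible.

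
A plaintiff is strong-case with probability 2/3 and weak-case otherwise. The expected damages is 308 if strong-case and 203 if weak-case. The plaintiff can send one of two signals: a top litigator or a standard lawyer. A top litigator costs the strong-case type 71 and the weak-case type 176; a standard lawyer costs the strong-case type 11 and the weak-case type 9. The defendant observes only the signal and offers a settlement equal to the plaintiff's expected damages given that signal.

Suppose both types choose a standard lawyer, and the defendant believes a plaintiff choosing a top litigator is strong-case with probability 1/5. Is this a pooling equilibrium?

At the pooled signal (standard lawyer) the defendant holds the prior 2/3 and pays 2/3·308 + 1/3·203 = 273. Off-path (top litigator) belief 1/5 gives 1/5·308 + 4/5·203 = 224.
Strong-case: standard lawyer gives 273 − 11 = 262; top litigator gives 224 − 71 = 153. Stays. ✓
Weak-case: standard lawyer gives 273 − 9 = 264; top litigator gives 224 − 176 = 48. Stays. ✓

Yes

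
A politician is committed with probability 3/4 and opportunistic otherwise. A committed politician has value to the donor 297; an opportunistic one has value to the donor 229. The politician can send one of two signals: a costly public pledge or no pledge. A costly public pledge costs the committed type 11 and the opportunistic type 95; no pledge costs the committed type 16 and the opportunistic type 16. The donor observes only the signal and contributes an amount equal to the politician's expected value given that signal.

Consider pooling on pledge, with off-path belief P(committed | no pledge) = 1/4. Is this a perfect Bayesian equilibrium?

On the equilibrium path (pledge) the donor holds the prior 3/4 and pays 3/4·297 + 1/4·229 = 280. Off-path (no pledge) belief 1/4 gives 1/4·297 + 3/4·229 = 246.
Committed: pledge gives 280 − 11 = 269; no pledge gives 246 − 16 = 230. Stays. ✓
Opportunistic: pledge gives 280 − 95 = 185; no pledge gives 246 − 16 = 230. Deviates. ✗

No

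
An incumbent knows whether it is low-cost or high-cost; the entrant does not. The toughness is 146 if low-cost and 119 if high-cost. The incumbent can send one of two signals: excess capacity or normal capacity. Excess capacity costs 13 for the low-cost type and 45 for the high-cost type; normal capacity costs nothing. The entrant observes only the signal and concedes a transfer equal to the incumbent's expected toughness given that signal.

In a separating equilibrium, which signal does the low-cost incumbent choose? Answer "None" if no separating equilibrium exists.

Try low-cost → excess capacity, high-cost → normal capacity:
  Under separation the entrant infers type exactly: excess capacity → low-cost (pays 146), normal capacity → high-cost (pays 119).
  Low-cost: excess capacity gives 146 − 13 = 133; normal capacity gives 119 − 0 = 119. No deviation. ✓
  High-cost: normal capacity gives 119 − 0 = 119; excess capacity gives 146 − 45 = 101. No deviation. ✓
Both hold — the low-cost type sends excess capacity.

excess capacity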